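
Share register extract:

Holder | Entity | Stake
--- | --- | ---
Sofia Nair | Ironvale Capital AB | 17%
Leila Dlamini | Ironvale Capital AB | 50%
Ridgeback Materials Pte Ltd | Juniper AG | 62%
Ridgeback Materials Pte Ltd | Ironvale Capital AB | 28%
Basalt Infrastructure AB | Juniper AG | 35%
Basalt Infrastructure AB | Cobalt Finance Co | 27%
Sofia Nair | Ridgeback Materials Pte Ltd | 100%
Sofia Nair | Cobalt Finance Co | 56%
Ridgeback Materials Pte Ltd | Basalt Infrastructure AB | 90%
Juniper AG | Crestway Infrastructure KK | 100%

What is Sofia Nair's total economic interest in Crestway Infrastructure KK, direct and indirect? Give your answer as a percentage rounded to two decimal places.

93.50%

Sofia reaches Crestway along 2 paths.
Via Ridgeback → Basalt → Juniper: 100% × 90% × 35% × 100% = 31.5%.
Via Ridgeback → Juniper: 100% × 62% × 100% = 62%.
Total: 31.5% + 62% = 93.5%.
Rounded: 93.50%.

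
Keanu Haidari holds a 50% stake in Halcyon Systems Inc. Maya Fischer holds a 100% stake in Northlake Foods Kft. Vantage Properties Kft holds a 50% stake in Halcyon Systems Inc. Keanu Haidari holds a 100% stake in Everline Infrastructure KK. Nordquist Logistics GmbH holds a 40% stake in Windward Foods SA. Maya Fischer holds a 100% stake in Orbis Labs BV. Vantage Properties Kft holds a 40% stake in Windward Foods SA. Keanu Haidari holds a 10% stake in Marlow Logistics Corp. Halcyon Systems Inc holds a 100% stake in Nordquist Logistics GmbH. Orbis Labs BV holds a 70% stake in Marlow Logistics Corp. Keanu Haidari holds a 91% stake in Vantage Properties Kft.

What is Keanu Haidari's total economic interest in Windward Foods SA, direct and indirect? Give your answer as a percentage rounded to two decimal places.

Keanu reaches Windward along 3 paths.
Via Vantage: 91% × 40% = 36.4%.
Via Halcyon → Nordquist: 50% × 100% × 40% = 20%.
Via Vantage → Halcyon → Nordquist: 91% × 50% × 100% × 40% = 18.2%.
Total: 36.4% + 20% + 18.2% = 74.6%.
Rounded: 74.60%.

74.60%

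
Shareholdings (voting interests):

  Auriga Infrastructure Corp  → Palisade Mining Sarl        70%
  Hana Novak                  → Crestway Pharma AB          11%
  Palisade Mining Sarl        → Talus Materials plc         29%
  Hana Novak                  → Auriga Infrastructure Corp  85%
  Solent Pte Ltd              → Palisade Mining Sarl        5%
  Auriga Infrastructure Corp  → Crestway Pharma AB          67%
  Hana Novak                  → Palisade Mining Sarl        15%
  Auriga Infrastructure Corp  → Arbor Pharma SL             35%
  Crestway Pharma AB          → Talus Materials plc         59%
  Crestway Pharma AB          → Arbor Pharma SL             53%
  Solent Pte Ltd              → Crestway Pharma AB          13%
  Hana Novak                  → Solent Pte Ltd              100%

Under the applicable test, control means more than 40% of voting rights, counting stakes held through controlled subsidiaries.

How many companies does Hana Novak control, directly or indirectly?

Hana holds 85% of Auriga, so Hana controls Auriga.
Hana holds 100% of Solent, so Hana controls Solent.
Solent and Auriga and Hana together hold 13% + 67% + 11% = 91% of Crestway, so Hana controls Crestway.
Hana and Solent and Auriga together hold 15% + 5% + 70% = 90% of Palisade, so Hana controls Palisade.
Auriga and Crestway together hold 35% + 53% = 88% of Arbor, so Hana controls Arbor.
Palisade and Crestway together hold 29% + 59% = 88% of Talus, so Hana controls Talus.
Hana controls 6 companies.

6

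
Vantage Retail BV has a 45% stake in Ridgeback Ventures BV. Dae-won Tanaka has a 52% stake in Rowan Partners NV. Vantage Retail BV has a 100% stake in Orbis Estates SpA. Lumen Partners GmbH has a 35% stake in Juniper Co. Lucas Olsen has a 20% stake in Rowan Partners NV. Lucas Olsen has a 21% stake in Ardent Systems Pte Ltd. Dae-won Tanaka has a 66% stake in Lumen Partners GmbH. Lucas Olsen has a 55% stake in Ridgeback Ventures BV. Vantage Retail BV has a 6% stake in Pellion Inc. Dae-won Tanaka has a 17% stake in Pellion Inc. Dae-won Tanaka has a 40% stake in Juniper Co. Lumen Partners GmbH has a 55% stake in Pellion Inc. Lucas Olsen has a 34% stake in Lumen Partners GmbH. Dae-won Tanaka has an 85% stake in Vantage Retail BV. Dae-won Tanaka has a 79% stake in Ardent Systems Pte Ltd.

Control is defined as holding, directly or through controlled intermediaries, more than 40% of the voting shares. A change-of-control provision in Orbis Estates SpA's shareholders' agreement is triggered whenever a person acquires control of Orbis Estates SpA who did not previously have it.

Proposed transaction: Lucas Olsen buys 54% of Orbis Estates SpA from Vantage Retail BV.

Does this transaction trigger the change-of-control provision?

The purchase adds only to Lucas's holdings (Vantage's stake shrinks), so Lucas is the only person who could newly come to control Orbis.
Lucas holds 55% of Ridgeback, so Lucas controls Ridgeback.
Neither Lucas nor any entity Lucas controls holds any voting interest in Orbis.
So before the transaction, Lucas does not control Orbis.
After the purchase, Lucas holds 54% of Orbis directly, and Vantage's stake falls to 46%.
Lucas holds 54% of Orbis, so Lucas controls Orbis.
Lucas did not control Orbis before and does after, so the clause is triggered.

Yes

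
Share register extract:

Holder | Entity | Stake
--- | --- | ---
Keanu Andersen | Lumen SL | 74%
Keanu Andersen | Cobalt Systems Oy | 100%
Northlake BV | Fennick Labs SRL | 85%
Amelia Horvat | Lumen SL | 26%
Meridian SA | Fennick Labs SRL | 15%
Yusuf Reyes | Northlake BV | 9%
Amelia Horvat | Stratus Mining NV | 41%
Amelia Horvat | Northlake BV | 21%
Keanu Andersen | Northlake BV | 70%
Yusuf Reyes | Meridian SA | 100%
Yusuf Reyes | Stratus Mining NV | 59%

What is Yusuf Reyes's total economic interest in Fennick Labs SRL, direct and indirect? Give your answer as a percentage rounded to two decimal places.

22.65%

Yusuf reaches Fennick along 2 paths.
Via Northlake: 9% × 85% = 7.65%.
Via Meridian: 100% × 15% = 15%.
Total: 7.65% + 15% = 22.65%.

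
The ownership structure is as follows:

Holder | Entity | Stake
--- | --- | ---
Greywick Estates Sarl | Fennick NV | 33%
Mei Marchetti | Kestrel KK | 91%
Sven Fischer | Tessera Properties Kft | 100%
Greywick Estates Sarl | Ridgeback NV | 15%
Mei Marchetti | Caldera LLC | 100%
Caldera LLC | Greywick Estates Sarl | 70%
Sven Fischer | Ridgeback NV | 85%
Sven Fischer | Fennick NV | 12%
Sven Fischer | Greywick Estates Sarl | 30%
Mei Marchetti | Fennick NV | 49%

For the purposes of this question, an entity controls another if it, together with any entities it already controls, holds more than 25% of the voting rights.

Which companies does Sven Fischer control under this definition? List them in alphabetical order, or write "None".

Sven holds 30% of Greywick, so Sven controls Greywick.
Greywick and Sven together hold 33% + 12% = 45% of Fennick, so Sven controls Fennick.
Greywick and Sven together hold 15% + 85% = 100% of Ridgeback, so Sven controls Ridgeback.
Sven holds 100% of Tessera, so Sven controls Tessera.
No other company's threshold is met.

Fennick NV, Greywick Estates Sarl, Ridgeback NV, Tessera Properties Kft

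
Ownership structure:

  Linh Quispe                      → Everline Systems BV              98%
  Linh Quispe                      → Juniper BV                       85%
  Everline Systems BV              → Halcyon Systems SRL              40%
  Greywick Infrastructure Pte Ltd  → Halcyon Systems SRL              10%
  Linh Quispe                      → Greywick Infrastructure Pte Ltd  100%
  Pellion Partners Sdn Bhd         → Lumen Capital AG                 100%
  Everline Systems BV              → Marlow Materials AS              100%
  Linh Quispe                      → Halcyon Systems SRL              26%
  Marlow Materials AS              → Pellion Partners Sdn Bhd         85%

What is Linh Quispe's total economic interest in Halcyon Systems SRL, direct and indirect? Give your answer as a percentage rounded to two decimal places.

Linh reaches Halcyon along 3 paths.
Via Greywick: 100% × 10% = 10%.
Direct stake: 26% = 26%.
Via Everline: 98% × 40% = 39.2%.
Total: 10% + 26% + 39.2% = 75.2%.
Rounded: 75.20%.

75.20%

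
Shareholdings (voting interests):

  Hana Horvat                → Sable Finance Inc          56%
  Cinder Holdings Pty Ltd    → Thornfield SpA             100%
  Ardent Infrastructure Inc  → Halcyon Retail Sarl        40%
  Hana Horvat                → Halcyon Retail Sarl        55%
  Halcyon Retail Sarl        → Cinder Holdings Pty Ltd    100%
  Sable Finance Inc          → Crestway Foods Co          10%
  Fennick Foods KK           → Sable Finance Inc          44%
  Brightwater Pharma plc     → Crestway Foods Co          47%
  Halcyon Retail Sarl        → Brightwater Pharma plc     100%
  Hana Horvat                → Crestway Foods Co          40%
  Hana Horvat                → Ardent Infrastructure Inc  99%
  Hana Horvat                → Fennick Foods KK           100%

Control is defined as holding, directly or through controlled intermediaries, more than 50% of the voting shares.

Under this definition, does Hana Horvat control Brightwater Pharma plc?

Yes

Hana holds 99% of Ardent, so Hana controls Ardent.
Ardent and Hana together hold 40% + 55% = 95% of Halcyon, so Hana controls Halcyon.
Halcyon holds 100% of Brightwater, so Hana controls Brightwater.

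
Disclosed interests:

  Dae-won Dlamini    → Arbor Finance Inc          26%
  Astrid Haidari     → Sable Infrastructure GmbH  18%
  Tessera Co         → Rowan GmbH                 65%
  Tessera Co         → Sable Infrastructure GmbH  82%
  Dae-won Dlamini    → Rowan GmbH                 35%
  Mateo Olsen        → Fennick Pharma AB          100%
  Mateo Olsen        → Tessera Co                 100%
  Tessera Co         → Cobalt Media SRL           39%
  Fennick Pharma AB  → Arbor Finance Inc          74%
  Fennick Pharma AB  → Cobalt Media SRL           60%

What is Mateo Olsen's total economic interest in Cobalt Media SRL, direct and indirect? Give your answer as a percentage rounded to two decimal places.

99.00%

Mateo reaches Cobalt along 2 paths.
Via Tessera: 100% × 39% = 39%.
Via Fennick: 100% × 60% = 60%.
Total: 39% + 60% = 99%.
Rounded: 99.00%.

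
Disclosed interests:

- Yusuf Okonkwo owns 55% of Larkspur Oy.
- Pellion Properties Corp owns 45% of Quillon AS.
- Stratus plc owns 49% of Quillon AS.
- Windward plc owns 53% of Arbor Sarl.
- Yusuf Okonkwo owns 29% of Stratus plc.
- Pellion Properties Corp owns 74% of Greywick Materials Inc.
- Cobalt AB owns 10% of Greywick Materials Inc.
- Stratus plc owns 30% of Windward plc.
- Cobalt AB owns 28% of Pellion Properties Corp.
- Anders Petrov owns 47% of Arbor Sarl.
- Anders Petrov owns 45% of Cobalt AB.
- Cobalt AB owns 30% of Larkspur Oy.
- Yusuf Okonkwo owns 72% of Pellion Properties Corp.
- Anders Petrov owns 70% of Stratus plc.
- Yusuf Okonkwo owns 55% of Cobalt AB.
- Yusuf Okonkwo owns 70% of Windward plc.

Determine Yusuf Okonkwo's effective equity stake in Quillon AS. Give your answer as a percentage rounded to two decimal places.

Yusuf reaches Quillon along 3 paths.
Via Stratus: 29% × 49% = 14.21%.
Via Cobalt → Pellion: 55% × 28% × 45% = 6.93%.
Via Pellion: 72% × 45% = 32.4%.
Total: 14.21% + 6.93% + 32.4% = 53.54%.

53.54%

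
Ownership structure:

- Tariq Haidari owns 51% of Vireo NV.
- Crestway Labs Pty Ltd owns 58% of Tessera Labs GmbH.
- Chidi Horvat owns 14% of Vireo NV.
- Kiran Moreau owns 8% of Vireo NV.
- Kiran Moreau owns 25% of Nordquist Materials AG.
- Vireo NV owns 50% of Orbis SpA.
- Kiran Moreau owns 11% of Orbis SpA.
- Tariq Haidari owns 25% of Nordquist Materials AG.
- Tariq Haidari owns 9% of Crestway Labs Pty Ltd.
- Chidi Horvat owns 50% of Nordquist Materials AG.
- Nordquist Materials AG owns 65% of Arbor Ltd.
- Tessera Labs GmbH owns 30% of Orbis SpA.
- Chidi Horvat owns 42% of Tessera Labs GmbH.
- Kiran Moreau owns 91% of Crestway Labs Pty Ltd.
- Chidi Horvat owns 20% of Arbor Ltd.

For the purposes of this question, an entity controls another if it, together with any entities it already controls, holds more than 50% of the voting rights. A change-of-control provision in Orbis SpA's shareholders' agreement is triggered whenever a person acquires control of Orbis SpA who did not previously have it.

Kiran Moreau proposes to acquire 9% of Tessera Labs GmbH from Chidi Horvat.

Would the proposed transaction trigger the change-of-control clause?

No

The purchase adds only to Kiran's holdings (Chidi's stake shrinks), so Kiran is the only person who could newly come to control Orbis.
Kiran holds 91% of Crestway, so Kiran controls Crestway.
Crestway holds 58% of Tessera, so Kiran controls Tessera.
In Orbis, Kiran's side holds only 30% + 11% = 41%, not > 50%.
So before the transaction, Kiran does not control Orbis.
After the purchase, Kiran holds 9% of Tessera directly, and Chidi's stake falls to 33%.
Crestway and Kiran together hold 58% + 9% = 67% of Tessera, so Kiran controls Tessera.
After the transaction, Kiran's side holds 30% + 11% = 41% of Orbis, not > 50%, so Kiran still does not control Orbis.
No new person acquires control, so the clause is not triggered.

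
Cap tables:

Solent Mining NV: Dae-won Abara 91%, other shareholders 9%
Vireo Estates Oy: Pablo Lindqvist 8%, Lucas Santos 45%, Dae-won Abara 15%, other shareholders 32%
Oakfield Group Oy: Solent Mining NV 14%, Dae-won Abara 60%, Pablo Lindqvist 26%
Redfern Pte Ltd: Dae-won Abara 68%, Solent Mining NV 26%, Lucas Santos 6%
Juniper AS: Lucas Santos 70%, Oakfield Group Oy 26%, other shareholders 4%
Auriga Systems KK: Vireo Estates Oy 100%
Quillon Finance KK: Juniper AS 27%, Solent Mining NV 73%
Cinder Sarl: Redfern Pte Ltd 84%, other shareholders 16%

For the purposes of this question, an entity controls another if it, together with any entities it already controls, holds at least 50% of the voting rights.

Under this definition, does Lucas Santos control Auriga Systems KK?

Lucas holds 70% of Juniper, so Lucas controls Juniper.
Neither Lucas nor any entity Lucas controls holds any voting interest in Auriga.
So Lucas does not control Auriga.

No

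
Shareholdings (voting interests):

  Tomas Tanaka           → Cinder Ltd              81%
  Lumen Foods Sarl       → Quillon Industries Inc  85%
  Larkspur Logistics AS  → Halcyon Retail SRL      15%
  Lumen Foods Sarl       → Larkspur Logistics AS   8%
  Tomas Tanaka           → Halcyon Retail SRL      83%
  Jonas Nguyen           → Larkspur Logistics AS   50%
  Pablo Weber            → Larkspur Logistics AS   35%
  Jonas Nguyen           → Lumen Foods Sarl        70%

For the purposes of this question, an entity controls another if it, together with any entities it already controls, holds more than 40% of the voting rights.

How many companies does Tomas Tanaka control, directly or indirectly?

2

Tomas holds 83% of Halcyon, so Tomas controls Halcyon.
Tomas holds 81% of Cinder, so Tomas controls Cinder.
No other company's threshold is met.
Tomas controls 2 companies.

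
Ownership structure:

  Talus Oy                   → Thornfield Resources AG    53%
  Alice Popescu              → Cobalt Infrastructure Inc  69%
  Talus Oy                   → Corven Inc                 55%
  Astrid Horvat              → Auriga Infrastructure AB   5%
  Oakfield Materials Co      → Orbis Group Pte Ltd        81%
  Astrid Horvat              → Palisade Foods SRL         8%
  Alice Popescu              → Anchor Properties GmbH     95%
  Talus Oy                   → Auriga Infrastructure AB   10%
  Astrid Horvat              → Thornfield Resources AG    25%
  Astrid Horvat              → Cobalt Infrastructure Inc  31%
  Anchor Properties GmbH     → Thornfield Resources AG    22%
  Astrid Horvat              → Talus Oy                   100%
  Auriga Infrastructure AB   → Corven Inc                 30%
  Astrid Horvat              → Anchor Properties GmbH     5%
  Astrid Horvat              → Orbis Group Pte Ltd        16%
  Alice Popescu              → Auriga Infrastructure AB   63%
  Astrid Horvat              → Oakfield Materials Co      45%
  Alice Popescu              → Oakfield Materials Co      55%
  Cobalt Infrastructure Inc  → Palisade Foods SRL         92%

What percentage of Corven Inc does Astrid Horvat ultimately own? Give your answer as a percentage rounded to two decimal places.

59.50%

Astrid reaches Corven along 3 paths.
Via Auriga: 5% × 30% = 1.5%.
Via Talus → Auriga: 100% × 10% × 30% = 3%.
Via Talus: 100% × 55% = 55%.
Total: 1.5% + 3% + 55% = 59.5%.
Rounded: 59.50%.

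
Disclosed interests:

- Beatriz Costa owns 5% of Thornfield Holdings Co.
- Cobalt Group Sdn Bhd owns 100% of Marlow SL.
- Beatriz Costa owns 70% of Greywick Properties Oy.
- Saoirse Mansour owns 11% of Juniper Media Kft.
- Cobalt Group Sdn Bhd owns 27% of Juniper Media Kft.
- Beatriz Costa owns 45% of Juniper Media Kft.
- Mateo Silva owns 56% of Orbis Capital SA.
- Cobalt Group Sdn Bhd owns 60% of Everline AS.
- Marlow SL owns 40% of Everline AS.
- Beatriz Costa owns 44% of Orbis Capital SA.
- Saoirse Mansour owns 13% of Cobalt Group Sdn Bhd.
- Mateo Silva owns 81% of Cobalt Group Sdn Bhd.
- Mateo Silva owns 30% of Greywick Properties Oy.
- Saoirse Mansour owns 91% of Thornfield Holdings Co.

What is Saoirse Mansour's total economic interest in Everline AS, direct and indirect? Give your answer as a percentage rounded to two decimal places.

Saoirse reaches Everline along 2 paths.
Via Cobalt: 13% × 60% = 7.8%.
Via Cobalt → Marlow: 13% × 100% × 40% = 5.2%.
Total: 7.8% + 5.2% = 13%.
Rounded: 13.00%.

13.00%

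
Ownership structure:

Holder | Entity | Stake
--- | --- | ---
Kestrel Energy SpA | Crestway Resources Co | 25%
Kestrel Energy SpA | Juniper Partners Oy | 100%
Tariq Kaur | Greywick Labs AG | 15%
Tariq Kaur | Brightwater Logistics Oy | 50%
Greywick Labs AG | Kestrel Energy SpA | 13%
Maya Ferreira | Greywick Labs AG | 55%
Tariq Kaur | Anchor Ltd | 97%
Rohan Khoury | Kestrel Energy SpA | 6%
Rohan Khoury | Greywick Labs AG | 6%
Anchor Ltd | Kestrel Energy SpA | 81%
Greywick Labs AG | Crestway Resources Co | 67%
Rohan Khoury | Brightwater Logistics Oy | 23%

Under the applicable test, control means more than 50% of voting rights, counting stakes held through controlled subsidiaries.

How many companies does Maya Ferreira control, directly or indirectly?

2

Maya holds 55% of Greywick, so Maya controls Greywick.
Greywick holds 67% of Crestway, so Maya controls Crestway.
No other company's threshold is met.
Maya controls 2 companies.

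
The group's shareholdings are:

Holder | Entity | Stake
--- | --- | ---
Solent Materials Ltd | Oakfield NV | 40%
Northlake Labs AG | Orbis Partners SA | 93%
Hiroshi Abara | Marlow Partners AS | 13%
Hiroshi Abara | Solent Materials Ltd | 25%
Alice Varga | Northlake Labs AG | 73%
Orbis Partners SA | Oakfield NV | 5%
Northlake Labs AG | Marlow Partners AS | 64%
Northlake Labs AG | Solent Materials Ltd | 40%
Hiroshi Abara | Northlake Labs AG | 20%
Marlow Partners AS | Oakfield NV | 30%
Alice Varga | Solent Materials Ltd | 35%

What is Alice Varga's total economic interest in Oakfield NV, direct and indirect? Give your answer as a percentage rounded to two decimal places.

43.09%

Alice reaches Oakfield along 4 paths.
Via Northlake → Orbis: 73% × 93% × 5% = 3.3945%.
Via Northlake → Marlow: 73% × 64% × 30% = 14.016%.
Via Solent: 35% × 40% = 14%.
Via Northlake → Solent: 73% × 40% × 40% = 11.68%.
Total: 3.3945% + 14.016% + 14% + 11.68% = 43.0905%.
Rounded: 43.09%.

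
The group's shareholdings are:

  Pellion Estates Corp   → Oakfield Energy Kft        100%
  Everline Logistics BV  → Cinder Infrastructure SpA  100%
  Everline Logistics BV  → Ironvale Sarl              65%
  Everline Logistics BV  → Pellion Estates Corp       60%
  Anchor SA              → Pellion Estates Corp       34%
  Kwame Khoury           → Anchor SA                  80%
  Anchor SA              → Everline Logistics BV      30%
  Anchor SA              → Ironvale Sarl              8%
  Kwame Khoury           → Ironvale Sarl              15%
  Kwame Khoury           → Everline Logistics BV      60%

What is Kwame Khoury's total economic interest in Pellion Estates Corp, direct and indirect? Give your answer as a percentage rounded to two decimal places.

77.60%

Kwame reaches Pellion along 3 paths.
Via Anchor: 80% × 34% = 27.2%.
Via Anchor → Everline: 80% × 30% × 60% = 14.4%.
Via Everline: 60% × 60% = 36%.
Total: 27.2% + 14.4% + 36% = 77.6%.
Rounded: 77.60%.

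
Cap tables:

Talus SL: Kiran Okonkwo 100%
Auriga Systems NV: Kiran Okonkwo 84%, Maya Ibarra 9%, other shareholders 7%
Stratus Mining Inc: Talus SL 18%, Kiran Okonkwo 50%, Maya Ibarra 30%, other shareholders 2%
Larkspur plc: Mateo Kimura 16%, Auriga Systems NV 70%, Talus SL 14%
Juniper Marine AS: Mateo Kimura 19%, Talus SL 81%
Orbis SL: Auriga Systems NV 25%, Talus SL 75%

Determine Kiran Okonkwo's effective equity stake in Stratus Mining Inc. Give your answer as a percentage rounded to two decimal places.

68.00%

Kiran reaches Stratus along 2 paths.
Via Talus: 100% × 18% = 18%.
Direct stake: 50% = 50%.
Total: 18% + 50% = 68%.
Rounded: 68.00%.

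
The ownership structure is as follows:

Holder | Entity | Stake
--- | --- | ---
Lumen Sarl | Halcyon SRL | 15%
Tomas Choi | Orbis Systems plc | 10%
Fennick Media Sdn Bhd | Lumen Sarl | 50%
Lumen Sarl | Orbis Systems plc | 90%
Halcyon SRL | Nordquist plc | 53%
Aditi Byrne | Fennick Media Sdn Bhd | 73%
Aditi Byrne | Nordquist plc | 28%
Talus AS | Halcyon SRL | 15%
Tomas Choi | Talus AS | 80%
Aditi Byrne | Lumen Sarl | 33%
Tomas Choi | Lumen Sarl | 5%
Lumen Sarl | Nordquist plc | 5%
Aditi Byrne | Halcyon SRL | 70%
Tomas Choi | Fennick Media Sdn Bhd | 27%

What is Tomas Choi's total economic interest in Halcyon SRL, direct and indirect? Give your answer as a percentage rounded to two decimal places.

14.78%

Tomas reaches Halcyon along 3 paths.
Via Talus: 80% × 15% = 12%.
Via Fennick → Lumen: 27% × 50% × 15% = 2.025%.
Via Lumen: 5% × 15% = 0.75%.
Total: 12% + 2.025% + 0.75% = 14.775%.
Rounded: 14.78%.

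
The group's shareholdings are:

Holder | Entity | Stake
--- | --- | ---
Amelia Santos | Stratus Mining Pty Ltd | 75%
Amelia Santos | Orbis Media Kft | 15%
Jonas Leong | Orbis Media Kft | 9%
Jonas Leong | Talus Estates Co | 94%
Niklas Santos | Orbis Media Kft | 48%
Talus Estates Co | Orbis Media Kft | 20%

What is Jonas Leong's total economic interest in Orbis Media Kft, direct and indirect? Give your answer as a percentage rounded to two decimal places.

27.80%

Jonas reaches Orbis along 2 paths.
Via Talus: 94% × 20% = 18.8%.
Direct stake: 9% = 9%.
Total: 18.8% + 9% = 27.8%.
Rounded: 27.80%.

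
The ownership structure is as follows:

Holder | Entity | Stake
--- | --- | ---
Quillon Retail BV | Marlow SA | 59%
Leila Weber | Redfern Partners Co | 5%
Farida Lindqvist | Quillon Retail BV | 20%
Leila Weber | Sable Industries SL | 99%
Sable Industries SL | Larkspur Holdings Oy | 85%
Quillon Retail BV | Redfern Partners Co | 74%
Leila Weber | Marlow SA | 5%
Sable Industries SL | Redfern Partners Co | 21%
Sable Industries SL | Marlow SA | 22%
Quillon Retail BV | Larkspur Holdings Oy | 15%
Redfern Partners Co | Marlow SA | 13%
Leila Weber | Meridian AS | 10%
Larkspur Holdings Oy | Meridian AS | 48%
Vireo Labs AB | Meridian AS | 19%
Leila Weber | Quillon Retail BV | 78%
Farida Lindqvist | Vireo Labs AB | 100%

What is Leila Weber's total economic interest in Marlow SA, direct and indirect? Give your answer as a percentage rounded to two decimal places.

Leila reaches Marlow along 6 paths.
Via Quillon: 78% × 59% = 46.02%.
Direct stake: 5% = 5%.
Via Sable → Redfern: 99% × 21% × 13% = 2.7027%.
Via Redfern: 5% × 13% = 0.65%.
Via Quillon → Redfern: 78% × 74% × 13% = 7.5036%.
Via Sable: 99% × 22% = 21.78%.
Total: 46.02% + 5% + 2.7027% + 0.65% + 7.5036% + 21.78% = 83.6563%.
Rounded: 83.66%.

83.66%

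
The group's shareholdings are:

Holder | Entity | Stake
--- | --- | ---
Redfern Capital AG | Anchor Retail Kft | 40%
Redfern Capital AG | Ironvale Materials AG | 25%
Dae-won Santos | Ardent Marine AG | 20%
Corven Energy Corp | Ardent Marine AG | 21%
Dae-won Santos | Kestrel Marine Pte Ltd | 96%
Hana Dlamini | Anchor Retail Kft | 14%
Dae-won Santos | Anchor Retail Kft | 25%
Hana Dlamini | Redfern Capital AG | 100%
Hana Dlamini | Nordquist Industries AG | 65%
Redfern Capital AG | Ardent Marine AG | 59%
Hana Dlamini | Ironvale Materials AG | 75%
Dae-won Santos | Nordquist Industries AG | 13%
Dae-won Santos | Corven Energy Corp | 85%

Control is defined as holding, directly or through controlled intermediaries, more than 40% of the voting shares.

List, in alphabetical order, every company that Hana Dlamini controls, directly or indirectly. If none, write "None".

Anchor Retail Kft, Ardent Marine AG, Ironvale Materials AG, Nordquist Industries AG, Redfern Capital AG

Hana holds 65% of Nordquist, so Hana controls Nordquist.
Hana holds 100% of Redfern, so Hana controls Redfern.
Redfern and Hana together hold 40% + 14% = 54% of Anchor, so Hana controls Anchor.
Redfern holds 59% of Ardent, so Hana controls Ardent.
Redfern and Hana together hold 25% + 75% = 100% of Ironvale, so Hana controls Ironvale.
No other company's threshold is met.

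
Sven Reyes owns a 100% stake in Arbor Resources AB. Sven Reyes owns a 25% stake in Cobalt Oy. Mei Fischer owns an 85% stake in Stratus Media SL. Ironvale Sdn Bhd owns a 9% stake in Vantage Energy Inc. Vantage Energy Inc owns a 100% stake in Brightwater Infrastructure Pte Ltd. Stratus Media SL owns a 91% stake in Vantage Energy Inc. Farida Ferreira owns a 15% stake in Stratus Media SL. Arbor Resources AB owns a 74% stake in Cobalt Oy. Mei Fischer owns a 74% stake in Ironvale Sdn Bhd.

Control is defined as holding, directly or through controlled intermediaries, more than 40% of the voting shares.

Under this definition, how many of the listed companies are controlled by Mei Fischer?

Mei holds 85% of Stratus, so Mei controls Stratus.
Mei holds 74% of Ironvale, so Mei controls Ironvale.
Stratus and Ironvale together hold 91% + 9% = 100% of Vantage, so Mei controls Vantage.
Vantage holds 100% of Brightwater, so Mei controls Brightwater.
No other company's threshold is met.
Mei controls 4 companies.

4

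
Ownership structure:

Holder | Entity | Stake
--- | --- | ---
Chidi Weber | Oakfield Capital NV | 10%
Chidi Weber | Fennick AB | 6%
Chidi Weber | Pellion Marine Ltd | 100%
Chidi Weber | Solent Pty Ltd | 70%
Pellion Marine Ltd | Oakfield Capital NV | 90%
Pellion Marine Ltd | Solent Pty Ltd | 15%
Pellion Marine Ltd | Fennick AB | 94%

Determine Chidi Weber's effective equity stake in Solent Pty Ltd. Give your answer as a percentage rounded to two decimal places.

85.00%

Chidi reaches Solent along 2 paths.
Via Pellion: 100% × 15% = 15%.
Direct stake: 70% = 70%.
Total: 15% + 70% = 85%.
Rounded: 85.00%.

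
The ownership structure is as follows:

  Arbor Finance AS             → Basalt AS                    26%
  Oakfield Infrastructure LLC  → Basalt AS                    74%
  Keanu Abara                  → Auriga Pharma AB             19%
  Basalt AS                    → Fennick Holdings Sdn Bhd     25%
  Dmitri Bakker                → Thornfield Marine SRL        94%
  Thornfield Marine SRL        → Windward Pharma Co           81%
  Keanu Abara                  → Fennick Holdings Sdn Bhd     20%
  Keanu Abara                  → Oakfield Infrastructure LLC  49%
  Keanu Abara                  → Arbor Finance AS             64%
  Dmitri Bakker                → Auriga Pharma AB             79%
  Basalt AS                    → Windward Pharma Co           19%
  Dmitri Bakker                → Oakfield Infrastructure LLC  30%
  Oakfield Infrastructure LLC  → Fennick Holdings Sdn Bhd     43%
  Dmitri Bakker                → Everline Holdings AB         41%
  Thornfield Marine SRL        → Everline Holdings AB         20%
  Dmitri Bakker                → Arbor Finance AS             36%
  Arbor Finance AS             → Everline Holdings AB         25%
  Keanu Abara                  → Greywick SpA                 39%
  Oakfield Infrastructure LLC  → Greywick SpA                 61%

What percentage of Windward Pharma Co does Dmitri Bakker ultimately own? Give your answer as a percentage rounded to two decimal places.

Dmitri reaches Windward along 3 paths.
Via Thornfield: 94% × 81% = 76.14%.
Via Oakfield → Basalt: 30% × 74% × 19% = 4.218%.
Via Arbor → Basalt: 36% × 26% × 19% = 1.7784%.
Total: 76.14% + 4.218% + 1.7784% = 82.1364%.
Rounded: 82.14%.

82.14%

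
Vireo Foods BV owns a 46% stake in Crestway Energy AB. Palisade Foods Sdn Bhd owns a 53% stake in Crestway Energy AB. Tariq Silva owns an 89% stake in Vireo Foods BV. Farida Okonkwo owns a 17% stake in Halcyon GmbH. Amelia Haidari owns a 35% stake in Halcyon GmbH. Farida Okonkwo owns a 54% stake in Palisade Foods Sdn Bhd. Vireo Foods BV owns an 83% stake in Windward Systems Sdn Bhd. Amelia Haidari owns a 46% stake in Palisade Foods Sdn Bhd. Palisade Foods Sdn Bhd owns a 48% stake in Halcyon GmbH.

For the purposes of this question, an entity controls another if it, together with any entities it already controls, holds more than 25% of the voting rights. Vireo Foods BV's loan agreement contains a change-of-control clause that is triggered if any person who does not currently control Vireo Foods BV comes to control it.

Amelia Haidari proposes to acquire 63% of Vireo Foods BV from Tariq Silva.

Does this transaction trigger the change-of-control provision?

The purchase adds only to Amelia's holdings (Tariq's stake shrinks), so Amelia is the only person who could newly come to control Vireo.
Amelia holds 46% of Palisade, so Amelia controls Palisade.
Palisade holds 53% of Crestway, so Amelia controls Crestway.
Amelia and Palisade together hold 35% + 48% = 83% of Halcyon, so Amelia controls Halcyon.
Neither Amelia nor any entity Amelia controls holds any voting interest in Vireo.
So before the transaction, Amelia does not control Vireo.
After the purchase, Amelia holds 63% of Vireo directly, and Tariq's stake falls to 26%.
Amelia holds 63% of Vireo, so Amelia controls Vireo.
Amelia did not control Vireo before and does after, so the clause is triggered.

Yes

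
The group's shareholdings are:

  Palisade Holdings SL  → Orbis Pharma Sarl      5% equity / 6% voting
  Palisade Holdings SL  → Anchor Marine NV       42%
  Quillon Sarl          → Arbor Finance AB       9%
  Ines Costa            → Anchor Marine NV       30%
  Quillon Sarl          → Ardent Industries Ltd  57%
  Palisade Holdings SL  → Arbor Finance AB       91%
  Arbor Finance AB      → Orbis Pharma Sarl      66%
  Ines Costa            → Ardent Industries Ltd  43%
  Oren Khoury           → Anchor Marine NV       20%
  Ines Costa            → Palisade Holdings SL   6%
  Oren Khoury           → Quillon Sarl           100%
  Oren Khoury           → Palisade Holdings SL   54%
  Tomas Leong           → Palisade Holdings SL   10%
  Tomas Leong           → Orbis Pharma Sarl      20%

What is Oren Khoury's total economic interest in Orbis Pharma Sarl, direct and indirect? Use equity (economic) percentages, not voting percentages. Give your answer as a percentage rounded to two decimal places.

Oren reaches Orbis along 3 paths.
Via Quillon → Arbor: 100% × 9% × 66% = 5.94%.
Via Palisade → Arbor: 54% × 91% × 66% = 32.4324%.
Via Palisade: 54% × 5% = 2.7%.
Total: 5.94% + 32.4324% + 2.7% = 41.0724%.
Rounded: 41.07%.

41.07%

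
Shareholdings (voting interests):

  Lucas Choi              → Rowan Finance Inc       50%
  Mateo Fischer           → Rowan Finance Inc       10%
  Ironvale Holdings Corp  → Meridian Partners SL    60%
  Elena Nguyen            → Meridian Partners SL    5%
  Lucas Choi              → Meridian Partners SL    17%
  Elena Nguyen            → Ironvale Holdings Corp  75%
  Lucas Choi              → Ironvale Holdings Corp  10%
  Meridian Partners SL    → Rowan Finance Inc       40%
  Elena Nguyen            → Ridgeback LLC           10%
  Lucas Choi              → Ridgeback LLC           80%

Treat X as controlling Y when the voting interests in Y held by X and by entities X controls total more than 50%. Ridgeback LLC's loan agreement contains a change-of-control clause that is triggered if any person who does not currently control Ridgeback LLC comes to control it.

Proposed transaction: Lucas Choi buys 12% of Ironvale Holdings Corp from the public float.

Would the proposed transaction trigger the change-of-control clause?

No

The purchase changes only Lucas's holdings, so Lucas is the only person who could newly come to control Ridgeback.
Lucas holds 80% of Ridgeback, so Lucas controls Ridgeback.
So Lucas already controls Ridgeback before the transaction.
After the purchase, Lucas's direct stake in Ironvale rises to 10% + 12% = 22%.
Lucas controlled Ridgeback already, so this is not a new person acquiring control; every other person's position is unchanged or reduced.
No new person acquires control, so the clause is not triggered.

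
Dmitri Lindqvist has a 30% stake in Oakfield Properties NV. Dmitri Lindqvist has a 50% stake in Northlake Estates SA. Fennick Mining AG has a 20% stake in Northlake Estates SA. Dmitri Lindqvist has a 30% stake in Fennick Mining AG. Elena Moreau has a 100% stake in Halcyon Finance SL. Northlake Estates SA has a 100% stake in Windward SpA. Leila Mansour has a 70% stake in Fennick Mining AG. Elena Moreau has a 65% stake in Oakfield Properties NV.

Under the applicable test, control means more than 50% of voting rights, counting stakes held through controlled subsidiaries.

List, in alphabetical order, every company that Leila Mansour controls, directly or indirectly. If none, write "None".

Fennick Mining AG

Leila holds 70% of Fennick, so Leila controls Fennick.
No other company's threshold is met.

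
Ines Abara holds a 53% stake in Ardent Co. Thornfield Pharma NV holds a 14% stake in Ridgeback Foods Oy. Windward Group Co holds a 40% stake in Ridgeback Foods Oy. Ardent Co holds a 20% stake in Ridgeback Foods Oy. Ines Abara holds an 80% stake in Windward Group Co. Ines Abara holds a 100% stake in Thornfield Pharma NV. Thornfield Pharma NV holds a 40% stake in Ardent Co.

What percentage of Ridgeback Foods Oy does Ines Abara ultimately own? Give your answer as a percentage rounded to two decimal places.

64.60%

Ines reaches Ridgeback along 4 paths.
Via Ardent: 53% × 20% = 10.6%.
Via Thornfield → Ardent: 100% × 40% × 20% = 8%.
Via Thornfield: 100% × 14% = 14%.
Via Windward: 80% × 40% = 32%.
Total: 10.6% + 8% + 14% + 32% = 64.6%.
Rounded: 64.60%.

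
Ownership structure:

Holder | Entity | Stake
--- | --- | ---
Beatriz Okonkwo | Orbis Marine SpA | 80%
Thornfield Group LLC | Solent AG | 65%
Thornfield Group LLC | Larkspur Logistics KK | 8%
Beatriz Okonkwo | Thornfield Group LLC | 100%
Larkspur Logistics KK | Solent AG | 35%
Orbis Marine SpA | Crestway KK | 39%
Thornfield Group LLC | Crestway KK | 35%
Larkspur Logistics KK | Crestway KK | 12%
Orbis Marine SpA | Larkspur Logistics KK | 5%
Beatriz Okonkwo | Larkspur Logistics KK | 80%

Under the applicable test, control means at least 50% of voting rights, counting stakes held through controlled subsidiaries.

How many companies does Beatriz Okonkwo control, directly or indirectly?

5

Beatriz holds 80% of Orbis, so Beatriz controls Orbis.
Beatriz holds 100% of Thornfield, so Beatriz controls Thornfield.
Beatriz and Thornfield and Orbis together hold 80% + 8% + 5% = 93% of Larkspur, so Beatriz controls Larkspur.
Thornfield and Larkspur together hold 65% + 35% = 100% of Solent, so Beatriz controls Solent.
Larkspur and Orbis and Thornfield together hold 12% + 39% + 35% = 86% of Crestway, so Beatriz controls Crestway.
Beatriz controls 5 companies.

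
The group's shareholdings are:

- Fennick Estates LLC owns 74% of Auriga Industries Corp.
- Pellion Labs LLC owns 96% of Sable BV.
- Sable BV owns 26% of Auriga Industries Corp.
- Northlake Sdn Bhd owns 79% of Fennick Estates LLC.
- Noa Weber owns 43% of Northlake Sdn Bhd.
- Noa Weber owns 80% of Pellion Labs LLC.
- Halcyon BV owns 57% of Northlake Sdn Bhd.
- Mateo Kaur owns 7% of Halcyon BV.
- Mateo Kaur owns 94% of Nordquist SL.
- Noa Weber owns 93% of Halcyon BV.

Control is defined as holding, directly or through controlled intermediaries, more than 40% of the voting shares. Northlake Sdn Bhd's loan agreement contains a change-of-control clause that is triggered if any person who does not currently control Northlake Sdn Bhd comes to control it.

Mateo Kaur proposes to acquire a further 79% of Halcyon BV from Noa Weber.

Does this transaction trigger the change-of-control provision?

Yes

The purchase adds only to Mateo's holdings (Noa's stake shrinks), so Mateo is the only person who could newly come to control Northlake.
Mateo holds 94% of Nordquist, so Mateo controls Nordquist.
Neither Mateo nor any entity Mateo controls holds any voting interest in Northlake.
So before the transaction, Mateo does not control Northlake.
After the purchase, Mateo's direct stake in Halcyon rises to 7% + 79% = 86%, and Noa's stake falls to 14%.
Mateo holds 86% of Halcyon, so Mateo controls Halcyon.
Halcyon holds 57% of Northlake, so Mateo controls Northlake.
Mateo did not control Northlake before and does after, so the clause is triggered.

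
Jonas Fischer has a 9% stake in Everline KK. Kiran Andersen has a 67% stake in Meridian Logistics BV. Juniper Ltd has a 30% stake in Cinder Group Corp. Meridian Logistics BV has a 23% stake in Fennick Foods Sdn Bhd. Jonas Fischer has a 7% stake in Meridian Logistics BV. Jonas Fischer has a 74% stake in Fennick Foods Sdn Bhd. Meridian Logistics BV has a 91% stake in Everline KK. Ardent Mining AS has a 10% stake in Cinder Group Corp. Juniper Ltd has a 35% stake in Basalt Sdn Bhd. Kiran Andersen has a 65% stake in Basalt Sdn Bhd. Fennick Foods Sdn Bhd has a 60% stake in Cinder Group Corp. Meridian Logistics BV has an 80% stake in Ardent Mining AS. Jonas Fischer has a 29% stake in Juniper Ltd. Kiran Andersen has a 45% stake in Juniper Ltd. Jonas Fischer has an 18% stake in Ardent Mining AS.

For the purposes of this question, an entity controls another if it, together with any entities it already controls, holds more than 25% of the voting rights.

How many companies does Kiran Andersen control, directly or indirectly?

6

Kiran holds 67% of Meridian, so Kiran controls Meridian.
Kiran holds 45% of Juniper, so Kiran controls Juniper.
Meridian holds 80% of Ardent, so Kiran controls Ardent.
Meridian holds 91% of Everline, so Kiran controls Everline.
Ardent and Juniper together hold 10% + 30% = 40% of Cinder, so Kiran controls Cinder.
Juniper and Kiran together hold 35% + 65% = 100% of Basalt, so Kiran controls Basalt.
No other company's threshold is met.
Kiran controls 6 companies.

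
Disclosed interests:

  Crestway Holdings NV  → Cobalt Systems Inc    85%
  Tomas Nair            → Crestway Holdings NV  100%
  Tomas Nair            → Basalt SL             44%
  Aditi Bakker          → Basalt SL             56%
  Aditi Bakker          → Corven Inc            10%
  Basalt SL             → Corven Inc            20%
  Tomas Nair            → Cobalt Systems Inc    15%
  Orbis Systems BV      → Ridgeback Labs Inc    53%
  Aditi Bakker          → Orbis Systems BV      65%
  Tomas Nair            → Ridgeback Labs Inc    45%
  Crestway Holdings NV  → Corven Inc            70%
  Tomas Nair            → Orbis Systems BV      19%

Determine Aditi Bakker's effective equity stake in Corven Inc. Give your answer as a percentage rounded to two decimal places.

21.20%

Aditi reaches Corven along 2 paths.
Via Basalt: 56% × 20% = 11.2%.
Direct stake: 10% = 10%.
Total: 11.2% + 10% = 21.2%.
Rounded: 21.20%.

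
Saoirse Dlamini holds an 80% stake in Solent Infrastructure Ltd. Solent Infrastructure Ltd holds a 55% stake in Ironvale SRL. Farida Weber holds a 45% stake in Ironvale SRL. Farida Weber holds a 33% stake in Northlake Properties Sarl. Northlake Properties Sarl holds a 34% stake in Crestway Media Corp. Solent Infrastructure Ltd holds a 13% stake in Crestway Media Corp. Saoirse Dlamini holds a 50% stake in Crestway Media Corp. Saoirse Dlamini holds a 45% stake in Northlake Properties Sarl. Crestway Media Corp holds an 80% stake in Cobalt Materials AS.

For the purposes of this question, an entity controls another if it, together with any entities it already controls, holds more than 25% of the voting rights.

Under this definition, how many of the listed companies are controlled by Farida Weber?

4

Farida holds 33% of Northlake, so Farida controls Northlake.
Farida holds 45% of Ironvale, so Farida controls Ironvale.
Northlake holds 34% of Crestway, so Farida controls Crestway.
Crestway holds 80% of Cobalt, so Farida controls Cobalt.
No other company's threshold is met.
Farida controls 4 companies.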